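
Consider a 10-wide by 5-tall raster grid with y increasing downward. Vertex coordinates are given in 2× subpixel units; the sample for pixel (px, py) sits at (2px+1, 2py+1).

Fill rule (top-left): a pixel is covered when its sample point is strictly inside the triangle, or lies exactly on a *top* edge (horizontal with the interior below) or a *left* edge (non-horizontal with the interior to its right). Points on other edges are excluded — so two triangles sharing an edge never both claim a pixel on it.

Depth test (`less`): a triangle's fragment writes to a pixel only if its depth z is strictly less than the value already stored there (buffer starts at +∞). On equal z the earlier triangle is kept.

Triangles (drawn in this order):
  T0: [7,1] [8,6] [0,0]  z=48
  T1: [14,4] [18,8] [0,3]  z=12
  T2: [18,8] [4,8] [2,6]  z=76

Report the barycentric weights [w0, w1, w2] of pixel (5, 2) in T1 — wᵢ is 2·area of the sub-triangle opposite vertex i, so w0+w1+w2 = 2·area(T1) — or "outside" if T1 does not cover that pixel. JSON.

T0:
  2·area = 34
  edge (7, 1)→(8, 6): d=(1,5) right/bottom  bias=-1
  edge (8, 6)→(0, 0): d=(-8,-6) top-left  bias=+0
  edge (0, 0)→(7, 1): d=(7,1) right/bottom  bias=-1
    (1,0)@(3, 1): e=[20,10,4] → X
    (2,0)@(5, 1): e=[10,22,2] → X
    (3,0)@(7, 1): e=[0,34,0] → .  [on edge]
    (1,1)@(3, 3): e=[22,-6,18] → .
    (2,1)@(5, 3): e=[12,6,16] → X
    (3,1)@(7, 3): e=[2,18,14] → X
    (4,1)@(9, 3): e=[-8,30,12] → .
    (2,2)@(5, 5): e=[14,-10,30] → .
    (3,2)@(7, 5): e=[4,2,28] → X
    (4,2)@(9, 5): e=[-6,14,26] → .
    (3,3)@(7, 7): e=[6,-14,42] → .
  covered (5 px):
    . X X . . . . . . .
    . . X X . . . . . .
    . . . X . . . . . .
    . . . . . . . . . .
    . . . . . . . . . .
T1:
  2·area = 52
  edge (14, 4)→(18, 8): d=(4,4) right/bottom  bias=-1
  edge (18, 8)→(0, 3): d=(-18,-5) top-left  bias=+0
  edge (0, 3)→(14, 4): d=(14,1) right/bottom  bias=-1
    (5,0)@(11, 1): e=[0,91,-39] → .  [on edge]
    (6,1)@(13, 3): e=[0,65,-13] → .  [on edge]
    (4,2)@(9, 5): e=[24,9,19] → X
    (5,2)@(11, 5): e=[16,19,17] → X
    (6,2)@(13, 5): e=[8,29,15] → X
    (7,2)@(15, 5): e=[0,39,13] → .  [on edge]
    (4,3)@(9, 7): e=[32,-27,47] → .
    (5,3)@(11, 7): e=[24,-17,45] → .
    (6,3)@(13, 7): e=[16,-7,43] → .
    (7,3)@(15, 7): e=[8,3,41] → X
    (8,3)@(17, 7): e=[0,13,39] → .  [on edge]
    (7,4)@(15, 9): e=[16,-33,69] → .
    (9,4)@(19, 9): e=[0,-13,65] → .  [on edge]
  covered (4 px):
    . . . . . . . . . .
    . . . . . . . . . .
    . . . . X X X . . .
    . . . . . . . X . .
    . . . . . . . . . .
T2:
  2·area = 28
  edge (18, 8)→(4, 8): d=(-14,0) right/bottom  bias=-1
  edge (4, 8)→(2, 6): d=(-2,-2) top-left  bias=+0
  edge (2, 6)→(18, 8): d=(16,2) right/bottom  bias=-1
    (0,2)@(1, 5): e=[42,0,-14] → .  [on edge]
    (1,3)@(3, 7): e=[14,0,14] → X  [on edge]
    (2,3)@(5, 7): e=[14,4,10] → X
    (3,3)@(7, 7): e=[14,8,6] → X
    (4,3)@(9, 7): e=[14,12,2] → X
    (5,3)@(11, 7): e=[14,16,-2] → .
    (1,4)@(3, 9): e=[-14,-4,46] → .
    (2,4)@(5, 9): e=[-14,0,42] → .  [on edge]
    (3,4)@(7, 9): e=[-14,4,38] → .
    (4,4)@(9, 9): e=[-14,8,34] → .
  covered (4 px):
    . . . . . . . . . .
    . . . . . . . . . .
    . . . . . . . . . .
    . X X X X . . . . .
    . . . . . . . . . .

Answer: [19,17,16]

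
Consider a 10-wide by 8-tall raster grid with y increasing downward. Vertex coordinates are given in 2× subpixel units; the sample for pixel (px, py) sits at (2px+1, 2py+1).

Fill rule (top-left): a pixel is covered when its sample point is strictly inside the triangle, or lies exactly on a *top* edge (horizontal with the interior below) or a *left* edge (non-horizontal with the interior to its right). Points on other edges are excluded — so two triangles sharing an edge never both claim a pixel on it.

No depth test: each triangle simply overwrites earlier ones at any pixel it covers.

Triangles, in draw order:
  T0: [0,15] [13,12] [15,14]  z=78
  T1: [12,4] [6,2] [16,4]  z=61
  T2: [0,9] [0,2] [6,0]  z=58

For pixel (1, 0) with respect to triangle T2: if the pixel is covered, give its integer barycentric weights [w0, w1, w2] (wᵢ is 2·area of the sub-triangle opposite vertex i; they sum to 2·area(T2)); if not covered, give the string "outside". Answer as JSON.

T0:
  2·area = 32
  edge (0, 15)→(13, 12): d=(13,-3) top-left  bias=+0
  edge (13, 12)→(15, 14): d=(2,2) right/bottom  bias=-1
  edge (15, 14)→(0, 15): d=(-15,1) right/bottom  bias=-1
    (4,6)@(9, 13): e=[1,10,21] → #
    (5,6)@(11, 13): e=[7,6,19] → #
    (6,6)@(13, 13): e=[13,2,17] → #
    (7,6)@(15, 13): e=[19,-2,15] → ·
    (4,7)@(9, 15): e=[27,14,-9] → ·
    (5,7)@(11, 15): e=[33,10,-11] → ·
    (6,7)@(13, 15): e=[39,6,-13] → ·
  covered (3 px):
    · · · · · · · · · ·
    · · · · · · · · · ·
    · · · · · · · · · ·
    · · · · · · · · · ·
    · · · · · · · · · ·
    · · · · · · · · · ·
    · · · · # # # · · ·
    · · · · · · · · · ·
T1:
  2·area = 8
  edge (12, 4)→(6, 2): d=(-6,-2) top-left  bias=+0
  edge (6, 2)→(16, 4): d=(10,2) right/bottom  bias=-1
  edge (16, 4)→(12, 4): d=(-4,0) right/bottom  bias=-1
    (0,0)@(1, 1): e=[-4,0,12] → ·  [on edge]
    (1,0)@(3, 1): e=[0,-4,12] → ·  [on edge]
    (4,1)@(9, 3): e=[0,4,4] → #  [on edge]
    (5,1)@(11, 3): e=[4,0,4] → ·  [on edge]
    (4,2)@(9, 5): e=[-12,24,-4] → ·
    (7,2)@(15, 5): e=[0,12,-4] → ·  [on edge]
  covered (1 px):
    · · · · · · · · · ·
    · · · · # · · · · ·
    · · · · · · · · · ·
    · · · · · · · · · ·
    · · · · · · · · · ·
    · · · · · · · · · ·
    · · · · · · · · · ·
    · · · · · · · · · ·
T2:
  2·area = 42
  edge (0, 9)→(0, 2): d=(0,-7) top-left  bias=+0
  edge (0, 2)→(6, 0): d=(6,-2) top-left  bias=+0
  edge (6, 0)→(0, 9): d=(-6,9) right/bottom  bias=-1
    (1,0)@(3, 1): e=[21,0,21] → #  [on edge]
    (2,0)@(5, 1): e=[35,4,3] → #
    (3,0)@(7, 1): e=[49,8,-15] → ·
    (0,1)@(1, 3): e=[7,8,27] → #
    (2,1)@(5, 3): e=[35,16,-9] → ·
    (0,2)@(1, 5): e=[7,20,15] → #
    (1,2)@(3, 5): e=[21,24,-3] → ·
    (0,3)@(1, 7): e=[7,32,3] → #
    (1,3)@(3, 7): e=[21,36,-15] → ·
    (0,4)@(1, 9): e=[7,44,-9] → ·
  covered (6 px):
    · # # · · · · · · ·
    # # · · · · · · · ·
    # · · · · · · · · ·
    # · · · · · · · · ·
    · · · · · · · · · ·
    · · · · · · · · · ·
    · · · · · · · · · ·
    · · · · · · · · · ·

Answer: [0,21,21]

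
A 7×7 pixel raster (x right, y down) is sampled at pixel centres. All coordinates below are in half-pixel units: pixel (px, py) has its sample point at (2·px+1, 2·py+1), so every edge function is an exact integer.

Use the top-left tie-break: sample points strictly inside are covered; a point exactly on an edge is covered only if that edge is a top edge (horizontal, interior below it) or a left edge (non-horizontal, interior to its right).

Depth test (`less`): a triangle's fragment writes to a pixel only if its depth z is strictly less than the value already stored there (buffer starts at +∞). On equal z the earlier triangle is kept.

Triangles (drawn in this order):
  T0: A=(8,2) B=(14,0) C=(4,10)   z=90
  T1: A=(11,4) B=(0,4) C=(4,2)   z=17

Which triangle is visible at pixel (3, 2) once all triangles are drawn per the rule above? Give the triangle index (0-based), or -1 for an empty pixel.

T0:
  2·area = 40
  edge (8, 2)→(14, 0): d=(6,-2) top-left  bias=+0
  edge (14, 0)→(4, 10): d=(-10,10) right/bottom  bias=-1
  edge (4, 10)→(8, 2): d=(4,-8) top-left  bias=+0
    (5,0)@(11, 1): e=[0,20,20] → #  [on edge]
    (6,0)@(13, 1): e=[4,0,36] → ·  [on edge]
    (2,1)@(5, 3): e=[0,60,-20] → ·  [on edge]
    (4,1)@(9, 3): e=[8,20,12] → #
    (5,1)@(11, 3): e=[12,0,28] → ·  [on edge]
    (3,2)@(7, 5): e=[16,20,4] → #
    (4,2)@(9, 5): e=[20,0,20] → ·  [on edge]
    (3,3)@(7, 7): e=[28,0,12] → ·  [on edge]
    (2,4)@(5, 9): e=[36,0,4] → ·  [on edge]
    (1,5)@(3, 11): e=[44,0,-4] → ·  [on edge]
    (0,6)@(1, 13): e=[52,0,-12] → ·  [on edge]
  covered (3 px):
    · · · · · # ·
    · · · · # · ·
    · · · # · · ·
    · · · · · · ·
    · · · · · · ·
    · · · · · · ·
    · · · · · · ·
T1:
  2·area = 22
  edge (11, 4)→(0, 4): d=(-11,0) right/bottom  bias=-1
  edge (0, 4)→(4, 2): d=(4,-2) top-left  bias=+0
  edge (4, 2)→(11, 4): d=(7,2) right/bottom  bias=-1
    (1,1)@(3, 3): e=[11,2,9] → #
    (2,1)@(5, 3): e=[11,6,5] → #
    (3,1)@(7, 3): e=[11,10,1] → #
    (4,1)@(9, 3): e=[11,14,-3] → ·
    (1,2)@(3, 5): e=[-11,10,23] → ·
    (2,2)@(5, 5): e=[-11,14,19] → ·
    (3,2)@(7, 5): e=[-11,18,15] → ·
  covered (3 px):
    · · · · · · ·
    · # # # · · ·
    · · · · · · ·
    · · · · · · ·
    · · · · · · ·
    · · · · · · ·
    · · · · · · ·

Z-buffer (winner per pixel, '.' = empty):
  . . . . . 0 .
  . 1 1 1 0 . .
  . . . 0 . . .
  . . . . . . .
  . . . . . . .
  . . . . . . .
  . . . . . . .

Answer: 0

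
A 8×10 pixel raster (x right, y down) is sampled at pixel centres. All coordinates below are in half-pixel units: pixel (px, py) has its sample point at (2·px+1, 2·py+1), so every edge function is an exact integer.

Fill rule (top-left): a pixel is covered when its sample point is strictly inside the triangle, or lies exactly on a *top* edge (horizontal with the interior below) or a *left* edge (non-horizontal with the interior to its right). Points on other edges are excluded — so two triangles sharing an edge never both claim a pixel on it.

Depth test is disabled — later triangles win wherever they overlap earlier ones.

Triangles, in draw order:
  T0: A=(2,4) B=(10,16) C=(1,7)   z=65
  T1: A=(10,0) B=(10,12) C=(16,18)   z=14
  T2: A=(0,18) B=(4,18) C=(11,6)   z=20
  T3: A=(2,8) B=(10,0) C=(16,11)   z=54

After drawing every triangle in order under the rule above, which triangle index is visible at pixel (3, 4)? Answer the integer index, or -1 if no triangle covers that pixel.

T0:
  2·area = 36
  edge (2, 4)→(10, 16): d=(8,12) right/bottom  bias=-1
  edge (10, 16)→(1, 7): d=(-9,-9) top-left  bias=+0
  edge (1, 7)→(2, 4): d=(1,-3) top-left  bias=+0
    (1,0)@(3, 1): e=[-36,72,0] → .  [on edge]
    (0,3)@(1, 7): e=[36,0,0] → X  [on edge]
    (1,3)@(3, 7): e=[12,18,6] → X
    (2,3)@(5, 7): e=[-12,36,12] → .
    (0,4)@(1, 9): e=[52,-18,2] → .
    (1,4)@(3, 9): e=[28,0,8] → X  [on edge]
    (2,4)@(5, 9): e=[4,18,14] → X
    (3,4)@(7, 9): e=[-20,36,20] → .
    (1,5)@(3, 11): e=[44,-18,10] → .
    (2,5)@(5, 11): e=[20,0,16] → X  [on edge]
    (3,5)@(7, 11): e=[-4,18,22] → .
    (2,6)@(5, 13): e=[36,-18,18] → .
    (3,6)@(7, 13): e=[12,0,24] → X  [on edge]
    (4,7)@(9, 15): e=[4,0,32] → X  [on edge]
    (5,8)@(11, 17): e=[-4,0,40] → .  [on edge]
    (6,9)@(13, 19): e=[-12,0,48] → .  [on edge]
  covered (7 px):
    . . . . . . . .
    . . . . . . . .
    . . . . . . . .
    X X . . . . . .
    . X X . . . . .
    . . X . . . . .
    . . . X . . . .
    . . . . X . . .
    . . . . . . . .
    . . . . . . . .
T1:
  2·area = 72  (B↔C swapped to make it positive)
  edge (10, 0)→(16, 18): d=(6,18) right/bottom  bias=-1
  edge (16, 18)→(10, 12): d=(-6,-6) top-left  bias=+0
  edge (10, 12)→(10, 0): d=(0,-12) top-left  bias=+0
    (0,1)@(1, 3): e=[180,0,-108] → .  [on edge]
    (5,1)@(11, 3): e=[0,60,12] → .  [on edge]
    (1,2)@(3, 5): e=[156,0,-84] → .  [on edge]
    (5,2)@(11, 5): e=[12,48,12] → X
    (6,2)@(13, 5): e=[-24,60,36] → .
    (2,3)@(5, 7): e=[132,0,-60] → .  [on edge]
    (5,3)@(11, 7): e=[24,36,12] → X
    (6,3)@(13, 7): e=[-12,48,36] → .
    (3,4)@(7, 9): e=[108,0,-36] → .  [on edge]
    (5,4)@(11, 9): e=[36,24,12] → X
    (6,4)@(13, 9): e=[0,36,36] → .  [on edge]
    (4,5)@(9, 11): e=[84,0,-12] → .  [on edge]
    (5,6)@(11, 13): e=[60,0,12] → X  [on edge]
    (6,7)@(13, 15): e=[36,0,36] → X  [on edge]
    (7,7)@(15, 15): e=[0,12,60] → .  [on edge]
    (7,8)@(15, 17): e=[12,0,60] → X  [on edge]
  covered (9 px):
    . . . . . . . .
    . . . . . . . .
    . . . . . X . .
    . . . . . X . .
    . . . . . X . .
    . . . . . X X .
    . . . . . X X .
    . . . . . . X .
    . . . . . . . X
    . . . . . . . .
T2:
  2·area = 48  (B↔C swapped to make it positive)
  edge (0, 18)→(11, 6): d=(11,-12) top-left  bias=+0
  edge (11, 6)→(4, 18): d=(-7,12) right/bottom  bias=-1
  edge (4, 18)→(0, 18): d=(-4,0) right/bottom  bias=-1
    (4,4)@(9, 9): e=[9,3,36] → X
    (5,4)@(11, 9): e=[33,-21,36] → .
    (3,5)@(7, 11): e=[7,13,28] → X
    (4,5)@(9, 11): e=[31,-11,28] → .
    (2,6)@(5, 13): e=[5,23,20] → X
    (3,6)@(7, 13): e=[29,-1,20] → .
    (1,7)@(3, 15): e=[3,33,12] → X
    (3,7)@(7, 15): e=[51,-15,12] → .
    (0,8)@(1, 17): e=[1,43,4] → X
    (2,8)@(5, 17): e=[49,-5,4] → .
    (0,9)@(1, 19): e=[23,29,-4] → .
    (1,9)@(3, 19): e=[47,5,-4] → .
  covered (7 px):
    . . . . . . . .
    . . . . . . . .
    . . . . . . . .
    . . . . . . . .
    . . . . X . . .
    . . . X . . . .
    . . X . . . . .
    . X X . . . . .
    X X . . . . . .
    . . . . . . . .
T3:
  2·area = 136
  edge (2, 8)→(10, 0): d=(8,-8) top-left  bias=+0
  edge (10, 0)→(16, 11): d=(6,11) right/bottom  bias=-1
  edge (16, 11)→(2, 8): d=(-14,-3) top-left  bias=+0
    (4,0)@(9, 1): e=[0,17,119] → X  [on edge]
    (5,0)@(11, 1): e=[16,-5,125] → .
    (3,1)@(7, 3): e=[0,51,85] → X  [on edge]
    (5,1)@(11, 3): e=[32,7,97] → X
    (6,1)@(13, 3): e=[48,-15,103] → .
    (2,2)@(5, 5): e=[0,85,51] → X  [on edge]
    (6,2)@(13, 5): e=[64,-3,75] → .
    (1,3)@(3, 7): e=[0,119,17] → X  [on edge]
    (6,3)@(13, 7): e=[80,9,47] → X
    (7,3)@(15, 7): e=[96,-13,53] → .
    (0,4)@(1, 9): e=[0,153,-17] → .  [on edge]
    (1,4)@(3, 9): e=[16,131,-11] → .
  covered (18 px):
    . . . . X . . .
    . . . X X X . .
    . . X X X X . .
    . X X X X X X .
    . . . X X X X .
    . . . . . . . .
    . . . . . . . .
    . . . . . . . .
    . . . . . . . .
    . . . . . . . .

Z-buffer (winner per pixel, '.' = empty):
  . . . . 3 . . .
  . . . 3 3 3 . .
  . . 3 3 3 3 . .
  0 3 3 3 3 3 3 .
  . 0 0 3 3 3 3 .
  . . 0 2 . 1 1 .
  . . 2 0 . 1 1 .
  . 2 2 . 0 . 1 .
  2 2 . . . . . 1
  . . . . . . . .

Final: 3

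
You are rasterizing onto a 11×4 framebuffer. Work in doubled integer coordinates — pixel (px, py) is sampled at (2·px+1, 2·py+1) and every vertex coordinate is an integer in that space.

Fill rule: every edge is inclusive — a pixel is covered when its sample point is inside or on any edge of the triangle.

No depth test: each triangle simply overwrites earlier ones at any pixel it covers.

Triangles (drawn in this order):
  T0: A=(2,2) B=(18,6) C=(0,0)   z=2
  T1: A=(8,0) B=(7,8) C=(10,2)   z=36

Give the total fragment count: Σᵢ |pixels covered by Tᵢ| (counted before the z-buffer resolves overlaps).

T0:
  2·area = 24  (B↔C swapped to make it positive)
  edge (2, 2)→(0, 0): d=(-2,-2) inclusive
  edge (0, 0)→(18, 6): d=(18,6) inclusive
  edge (18, 6)→(2, 2): d=(-16,-4) inclusive
    (0,0)@(1, 1): e=[0,12,12] → X  [on edge]
    (1,0)@(3, 1): e=[4,0,20] → X  [on edge]
    (2,0)@(5, 1): e=[8,-12,28] → .
    (0,1)@(1, 3): e=[-4,48,-20] → .
    (1,1)@(3, 3): e=[0,36,-12] → .  [on edge]
    (3,1)@(7, 3): e=[8,12,4] → X
    (4,1)@(9, 3): e=[12,0,12] → X  [on edge]
    (5,1)@(11, 3): e=[16,-12,20] → .
    (2,2)@(5, 5): e=[0,60,-36] → .  [on edge]
    (3,2)@(7, 5): e=[4,48,-28] → .
    (4,2)@(9, 5): e=[8,36,-20] → .
    (7,2)@(15, 5): e=[20,0,4] → X  [on edge]
    (3,3)@(7, 7): e=[0,84,-60] → .  [on edge]
    (10,3)@(21, 7): e=[28,0,-4] → .  [on edge]
  covered (5 px):
    X X . . . . . . . . .
    . . . X X . . . . . .
    . . . . . . . X . . .
    . . . . . . . . . . .
T1:
  2·area = 18  (B↔C swapped to make it positive)
  edge (8, 0)→(10, 2): d=(2,2) inclusive
  edge (10, 2)→(7, 8): d=(-3,6) inclusive
  edge (7, 8)→(8, 0): d=(1,-8) inclusive
    (4,0)@(9, 1): e=[0,9,9] → X  [on edge]
    (5,0)@(11, 1): e=[-4,-3,25] → .
    (4,1)@(9, 3): e=[4,3,11] → X
    (5,1)@(11, 3): e=[0,-9,27] → .  [on edge]
    (4,2)@(9, 5): e=[8,-3,13] → .
    (6,2)@(13, 5): e=[0,-27,45] → .  [on edge]
    (7,3)@(15, 7): e=[0,-45,63] → .  [on edge]
  covered (2 px):
    . . . . X . . . . . .
    . . . . X . . . . . .
    . . . . . . . . . . .
    . . . . . . . . . . .

Result: 7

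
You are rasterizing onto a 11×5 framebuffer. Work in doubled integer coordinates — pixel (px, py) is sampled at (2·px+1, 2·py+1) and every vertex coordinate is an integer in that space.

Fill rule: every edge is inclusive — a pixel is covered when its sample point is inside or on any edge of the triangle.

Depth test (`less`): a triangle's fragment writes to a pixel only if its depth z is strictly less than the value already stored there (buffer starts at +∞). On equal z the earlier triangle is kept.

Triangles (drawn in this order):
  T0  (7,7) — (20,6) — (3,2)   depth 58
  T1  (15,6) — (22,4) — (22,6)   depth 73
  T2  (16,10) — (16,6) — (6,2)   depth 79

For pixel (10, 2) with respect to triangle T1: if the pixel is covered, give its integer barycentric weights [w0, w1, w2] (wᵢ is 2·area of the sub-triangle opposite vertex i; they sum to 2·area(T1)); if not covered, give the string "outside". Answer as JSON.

T0:
  2·area = 69  (B↔C swapped to make it positive)
  edge (7, 7)→(3, 2): d=(-4,-5) inclusive
  edge (3, 2)→(20, 6): d=(17,4) inclusive
  edge (20, 6)→(7, 7): d=(-13,1) inclusive
    (2,1)@(5, 3): e=[6,9,54] → █
    (3,1)@(7, 3): e=[16,1,52] → █
    (4,1)@(9, 3): e=[26,-7,50] → ·
    (2,2)@(5, 5): e=[-2,43,28] → ·
    (3,2)@(7, 5): e=[8,35,26] → █
    (4,2)@(9, 5): e=[18,27,24] → █
    (5,2)@(11, 5): e=[28,19,22] → █
    (6,2)@(13, 5): e=[38,11,20] → █
    (7,2)@(15, 5): e=[48,3,18] → █
    (8,2)@(17, 5): e=[58,-5,16] → ·
    (3,3)@(7, 7): e=[0,69,0] → █  [on edge]
    (4,3)@(9, 7): e=[10,61,-2] → ·
  covered (8 px):
    · · · · · · · · · · ·
    · · █ █ · · · · · · ·
    · · · █ █ █ █ █ · · ·
    · · · █ · · · · · · ·
    · · · · · · · · · · ·
T1:
  2·area = 14
  edge (15, 6)→(22, 4): d=(7,-2) inclusive
  edge (22, 4)→(22, 6): d=(0,2) inclusive
  edge (22, 6)→(15, 6): d=(-7,0) inclusive
    (9,2)@(19, 5): e=[1,6,7] → █
    (10,2)@(21, 5): e=[5,2,7] → █
    (9,3)@(19, 7): e=[15,6,-7] → ·
    (10,3)@(21, 7): e=[19,2,-7] → ·
  covered (2 px):
    · · · · · · · · · · ·
    · · · · · · · · · · ·
    · · · · · · · · · █ █
    · · · · · · · · · · ·
    · · · · · · · · · · ·
T2:
  2·area = 40  (B↔C swapped to make it positive)
  edge (16, 10)→(6, 2): d=(-10,-8) inclusive
  edge (6, 2)→(16, 6): d=(10,4) inclusive
  edge (16, 6)→(16, 10): d=(0,4) inclusive
    (5,2)@(11, 5): e=[10,10,20] → █
    (6,2)@(13, 5): e=[26,2,12] → █
    (7,2)@(15, 5): e=[42,-6,4] → ·
    (5,3)@(11, 7): e=[-10,30,20] → ·
    (6,3)@(13, 7): e=[6,22,12] → █
    (7,3)@(15, 7): e=[22,14,4] → █
    (8,3)@(17, 7): e=[38,6,-4] → ·
    (6,4)@(13, 9): e=[-14,42,12] → ·
    (7,4)@(15, 9): e=[2,34,4] → █
    (8,4)@(17, 9): e=[18,26,-4] → ·
  covered (5 px):
    · · · · · · · · · · ·
    · · · · · · · · · · ·
    · · · · · █ █ · · · ·
    · · · · · · █ █ · · ·
    · · · · · · · █ · · ·

Answer: [2,7,5]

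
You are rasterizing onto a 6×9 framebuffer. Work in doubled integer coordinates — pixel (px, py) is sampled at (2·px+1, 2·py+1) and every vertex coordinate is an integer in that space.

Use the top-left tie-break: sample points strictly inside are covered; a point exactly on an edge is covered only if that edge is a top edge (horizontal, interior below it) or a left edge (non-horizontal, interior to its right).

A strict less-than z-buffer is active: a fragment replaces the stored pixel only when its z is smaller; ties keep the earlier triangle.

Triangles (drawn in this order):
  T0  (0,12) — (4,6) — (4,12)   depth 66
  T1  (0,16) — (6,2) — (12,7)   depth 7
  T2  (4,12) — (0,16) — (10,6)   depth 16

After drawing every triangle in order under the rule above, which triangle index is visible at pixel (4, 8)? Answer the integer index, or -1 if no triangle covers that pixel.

T0:
  2·area = 24
  edge (0, 12)→(4, 6): d=(4,-6) top-left  bias=+0
  edge (4, 6)→(4, 12): d=(0,6) right/bottom  bias=-1
  edge (4, 12)→(0, 12): d=(-4,0) right/bottom  bias=-1
    (1,4)@(3, 9): e=[6,6,12] → █
    (2,4)@(5, 9): e=[18,-6,12] → ·
    (0,5)@(1, 11): e=[2,18,4] → █
    (2,5)@(5, 11): e=[26,-6,4] → ·
    (0,6)@(1, 13): e=[10,18,-4] → ·
    (1,6)@(3, 13): e=[22,6,-4] → ·
  covered (3 px):
    · · · · · ·
    · · · · · ·
    · · · · · ·
    · · · · · ·
    · █ · · · ·
    █ █ · · · ·
    · · · · · ·
    · · · · · ·
    · · · · · ·
T1:
  2·area = 114
  edge (0, 16)→(6, 2): d=(6,-14) top-left  bias=+0
  edge (6, 2)→(12, 7): d=(6,5) right/bottom  bias=-1
  edge (12, 7)→(0, 16): d=(-12,9) right/bottom  bias=-1
    (3,1)@(7, 3): e=[20,1,93] → █
    (4,1)@(9, 3): e=[48,-9,75] → ·
    (2,2)@(5, 5): e=[4,23,87] → █
    (4,2)@(9, 5): e=[60,3,51] → █
    (5,2)@(11, 5): e=[88,-7,33] → ·
    (2,3)@(5, 7): e=[16,35,63] → █
    (5,3)@(11, 7): e=[100,5,9] → █
    (1,4)@(3, 9): e=[0,57,57] → █  [on edge]
    (5,4)@(11, 9): e=[112,17,-15] → ·
    (1,5)@(3, 11): e=[12,69,33] → █
    (3,5)@(7, 11): e=[68,49,-3] → ·
    (4,5)@(9, 11): e=[96,39,-21] → ·
  covered (16 px):
    · · · · · ·
    · · · █ · ·
    · · █ █ █ ·
    · · █ █ █ █
    · █ █ █ █ ·
    · █ █ · · ·
    · █ · · · ·
    █ · · · · ·
    · · · · · ·
T2:
  degenerate (2·area = 0) — covers nothing

Z-buffer (winner per pixel, '.' = empty):
  . . . . . .
  . . . 1 . .
  . . 1 1 1 .
  . . 1 1 1 1
  . 1 1 1 1 .
  0 1 1 . . .
  . 1 . . . .
  1 . . . . .
  . . . . . .

Final: -1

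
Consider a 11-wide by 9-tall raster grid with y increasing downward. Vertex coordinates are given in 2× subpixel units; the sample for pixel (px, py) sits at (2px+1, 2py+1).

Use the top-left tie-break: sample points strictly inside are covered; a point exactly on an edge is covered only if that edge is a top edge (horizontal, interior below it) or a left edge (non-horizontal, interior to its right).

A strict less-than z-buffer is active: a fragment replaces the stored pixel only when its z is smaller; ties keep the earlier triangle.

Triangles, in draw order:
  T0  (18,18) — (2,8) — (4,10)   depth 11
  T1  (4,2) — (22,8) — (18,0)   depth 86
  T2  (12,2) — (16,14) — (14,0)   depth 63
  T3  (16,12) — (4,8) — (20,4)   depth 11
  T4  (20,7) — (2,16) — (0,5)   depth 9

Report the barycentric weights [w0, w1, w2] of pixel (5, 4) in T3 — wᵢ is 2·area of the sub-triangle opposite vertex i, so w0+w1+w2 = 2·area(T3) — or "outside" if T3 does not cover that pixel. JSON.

T0:
  2·area = 12  (B↔C swapped to make it positive)
  edge (18, 18)→(4, 10): d=(-14,-8) top-left  bias=+0
  edge (4, 10)→(2, 8): d=(-2,-2) top-left  bias=+0
  edge (2, 8)→(18, 18): d=(16,10) right/bottom  bias=-1
    (0,3)@(1, 7): e=[18,0,-6] → .  [on edge]
    (1,4)@(3, 9): e=[6,0,6] → X  [on edge]
    (2,4)@(5, 9): e=[22,4,-14] → .
    (1,5)@(3, 11): e=[-22,-4,38] → .
    (2,5)@(5, 11): e=[-6,0,18] → .  [on edge]
    (3,6)@(7, 13): e=[-18,0,30] → .  [on edge]
    (4,7)@(9, 15): e=[-30,0,42] → .  [on edge]
    (6,7)@(13, 15): e=[2,8,2] → X
    (7,7)@(15, 15): e=[18,12,-18] → .
    (5,8)@(11, 17): e=[-42,0,54] → .  [on edge]
    (6,8)@(13, 17): e=[-26,4,34] → .
  covered (2 px):
    . . . . . . . . . . .
    . . . . . . . . . . .
    . . . . . . . . . . .
    . . . . . . . . . . .
    . X . . . . . . . . .
    . . . . . . . . . . .
    . . . . . . . . . . .
    . . . . . . X . . . .
    . . . . . . . . . . .
T1:
  2·area = 120  (B↔C swapped to make it positive)
  edge (4, 2)→(18, 0): d=(14,-2) top-left  bias=+0
  edge (18, 0)→(22, 8): d=(4,8) right/bottom  bias=-1
  edge (22, 8)→(4, 2): d=(-18,-6) top-left  bias=+0
    (0,0)@(1, 1): e=[-20,140,0] → .  [on edge]
    (5,0)@(11, 1): e=[0,60,60] → X  [on edge]
    (6,0)@(13, 1): e=[4,44,72] → X
    (7,0)@(15, 1): e=[8,28,84] → X
    (8,0)@(17, 1): e=[12,12,96] → X
    (9,0)@(19, 1): e=[16,-4,108] → .
    (3,1)@(7, 3): e=[20,100,0] → X  [on edge]
    (4,1)@(9, 3): e=[24,84,12] → X
    (9,1)@(19, 3): e=[44,4,72] → X
    (10,1)@(21, 3): e=[48,-12,84] → .
    (3,2)@(7, 5): e=[48,108,-36] → .
    (4,2)@(9, 5): e=[52,92,-24] → .
    (6,2)@(13, 5): e=[60,60,0] → X  [on edge]
    (9,3)@(19, 7): e=[100,20,0] → X  [on edge]
  covered (17 px):
    . . . . . X X X X . .
    . . . X X X X X X X .
    . . . . . . X X X X .
    . . . . . . . . . X X
    . . . . . . . . . . .
    . . . . . . . . . . .
    . . . . . . . . . . .
    . . . . . . . . . . .
    . . . . . . . . . . .
T2:
  2·area = 32  (B↔C swapped to make it positive)
  edge (12, 2)→(14, 0): d=(2,-2) top-left  bias=+0
  edge (14, 0)→(16, 14): d=(2,14) right/bottom  bias=-1
  edge (16, 14)→(12, 2): d=(-4,-12) top-left  bias=+0
    (6,0)@(13, 1): e=[0,16,16] → X  [on edge]
    (7,0)@(15, 1): e=[4,-12,40] → .
    (5,1)@(11, 3): e=[0,48,-16] → .  [on edge]
    (6,1)@(13, 3): e=[4,20,8] → X
    (7,1)@(15, 3): e=[8,-8,32] → .
    (4,2)@(9, 5): e=[0,80,-48] → .  [on edge]
    (6,2)@(13, 5): e=[8,24,0] → X  [on edge]
    (7,2)@(15, 5): e=[12,-4,24] → .
    (3,3)@(7, 7): e=[0,112,-80] → .  [on edge]
    (6,3)@(13, 7): e=[12,28,-8] → .
    (7,3)@(15, 7): e=[16,0,16] → .  [on edge]
    (2,4)@(5, 9): e=[0,144,-112] → .  [on edge]
    (1,5)@(3, 11): e=[0,176,-144] → .  [on edge]
    (7,5)@(15, 11): e=[24,8,0] → X  [on edge]
    (0,6)@(1, 13): e=[0,208,-176] → .  [on edge]
    (8,8)@(17, 17): e=[40,-8,0] → .  [on edge]
  covered (5 px):
    . . . . . . X . . . .
    . . . . . . X . . . .
    . . . . . . X . . . .
    . . . . . . . . . . .
    . . . . . . . X . . .
    . . . . . . . X . . .
    . . . . . . . . . . .
    . . . . . . . . . . .
    . . . . . . . . . . .
T3:
  2·area = 112
  edge (16, 12)→(4, 8): d=(-12,-4) top-left  bias=+0
  edge (4, 8)→(20, 4): d=(16,-4) top-left  bias=+0
  edge (20, 4)→(16, 12): d=(-4,8) right/bottom  bias=-1
    (8,2)@(17, 5): e=[88,4,20] → X
    (9,2)@(19, 5): e=[96,12,4] → X
    (10,2)@(21, 5): e=[104,20,-12] → .
    (0,3)@(1, 7): e=[0,-28,140] → .  [on edge]
    (4,3)@(9, 7): e=[32,4,76] → X
    (5,3)@(11, 7): e=[40,12,60] → X
    (6,3)@(13, 7): e=[48,20,44] → X
    (7,3)@(15, 7): e=[56,28,28] → X
    (9,3)@(19, 7): e=[72,44,-4] → .
    (3,4)@(7, 9): e=[0,28,84] → X  [on edge]
    (9,4)@(19, 9): e=[48,76,-12] → .
    (3,5)@(7, 11): e=[-24,60,76] → .
    (6,5)@(13, 11): e=[0,84,28] → X  [on edge]
    (9,6)@(19, 13): e=[0,140,-28] → .  [on edge]
  covered (15 px):
    . . . . . . . . . . .
    . . . . . . . . . . .
    . . . . . . . . X X .
    . . . . X X X X X . .
    . . . X X X X X X . .
    . . . . . . X X . . .
    . . . . . . . . . . .
    . . . . . . . . . . .
    . . . . . . . . . . .
T4:
  2·area = 216
  edge (20, 7)→(2, 16): d=(-18,9) right/bottom  bias=-1
  edge (2, 16)→(0, 5): d=(-2,-11) top-left  bias=+0
  edge (0, 5)→(20, 7): d=(20,2) right/bottom  bias=-1
    (0,3)@(1, 7): e=[171,7,38] → X
    (1,3)@(3, 7): e=[153,29,34] → X
    (2,3)@(5, 7): e=[135,51,30] → X
    (3,3)@(7, 7): e=[117,73,26] → X
    (4,3)@(9, 7): e=[99,95,22] → X
    (5,3)@(11, 7): e=[81,117,18] → X
    (6,3)@(13, 7): e=[63,139,14] → X
    (7,3)@(15, 7): e=[45,161,10] → X
    (8,3)@(17, 7): e=[27,183,6] → X
    (9,3)@(19, 7): e=[9,205,2] → X
    (10,3)@(21, 7): e=[-9,227,-2] → .
    (0,4)@(1, 9): e=[135,3,78] → X
  covered (27 px):
    . . . . . . . . . . .
    . . . . . . . . . . .
    . . . . . . . . . . .
    X X X X X X X X X X .
    X X X X X X X X . . .
    . X X X X X . . . . .
    . X X X . . . . . . .
    . X . . . . . . . . .
    . . . . . . . . . . .

Answer: [44,52,16]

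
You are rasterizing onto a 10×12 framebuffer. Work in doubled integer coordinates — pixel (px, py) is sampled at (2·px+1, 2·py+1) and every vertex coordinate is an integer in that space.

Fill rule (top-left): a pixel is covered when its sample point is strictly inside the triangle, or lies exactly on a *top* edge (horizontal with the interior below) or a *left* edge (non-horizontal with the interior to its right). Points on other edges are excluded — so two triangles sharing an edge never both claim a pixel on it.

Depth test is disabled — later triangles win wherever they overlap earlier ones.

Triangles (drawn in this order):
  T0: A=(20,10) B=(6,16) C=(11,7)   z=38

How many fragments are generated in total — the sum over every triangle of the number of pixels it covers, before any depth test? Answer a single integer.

T0:
  2·area = 96
  edge (20, 10)→(6, 16): d=(-14,6) right/bottom  bias=-1
  edge (6, 16)→(11, 7): d=(5,-9) top-left  bias=+0
  edge (11, 7)→(20, 10): d=(9,3) right/bottom  bias=-1
    (2,2)@(5, 5): e=[160,-64,0] → ·  [on edge]
    (5,3)@(11, 7): e=[96,0,0] → ·  [on edge]
    (5,4)@(11, 9): e=[68,10,18] → #
    (6,4)@(13, 9): e=[56,28,12] → #
    (7,4)@(15, 9): e=[44,46,6] → #
    (8,4)@(17, 9): e=[32,64,0] → ·  [on edge]
    (4,5)@(9, 11): e=[52,2,42] → #
    (8,5)@(17, 11): e=[4,74,18] → #
    (9,5)@(19, 11): e=[-8,92,12] → ·
    (4,6)@(9, 13): e=[24,12,60] → #
    (6,6)@(13, 13): e=[0,48,48] → ·  [on edge]
    (7,6)@(15, 13): e=[-12,66,42] → ·
  covered (11 px):
    · · · · · · · · · ·
    · · · · · · · · · ·
    · · · · · · · · · ·
    · · · · · · · · · ·
    · · · · · # # # · ·
    · · · · # # # # # ·
    · · · · # # · · · ·
    · · · # · · · · · ·
    · · · · · · · · · ·
    · · · · · · · · · ·
    · · · · · · · · · ·
    · · · · · · · · · ·

Answer: 11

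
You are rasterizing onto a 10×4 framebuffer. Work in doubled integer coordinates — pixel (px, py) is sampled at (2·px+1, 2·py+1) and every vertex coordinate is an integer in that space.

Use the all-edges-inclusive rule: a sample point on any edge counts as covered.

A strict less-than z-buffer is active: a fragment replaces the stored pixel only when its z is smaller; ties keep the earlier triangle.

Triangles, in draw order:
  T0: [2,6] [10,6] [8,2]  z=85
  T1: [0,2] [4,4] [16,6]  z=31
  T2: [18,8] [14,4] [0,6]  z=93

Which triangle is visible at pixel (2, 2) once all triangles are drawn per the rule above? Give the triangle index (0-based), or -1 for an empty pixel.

T0:
  2·area = 32  (B↔C swapped to make it positive)
  edge (2, 6)→(8, 2): d=(6,-4) inclusive
  edge (8, 2)→(10, 6): d=(2,4) inclusive
  edge (10, 6)→(2, 6): d=(-8,0) inclusive
    (3,1)@(7, 3): e=[2,6,24] → █
    (4,1)@(9, 3): e=[10,-2,24] → ·
    (2,2)@(5, 5): e=[6,18,8] → █
    (4,2)@(9, 5): e=[22,2,8] → █
    (5,2)@(11, 5): e=[30,-6,8] → ·
    (2,3)@(5, 7): e=[18,22,-8] → ·
    (3,3)@(7, 7): e=[26,14,-8] → ·
    (4,3)@(9, 7): e=[34,6,-8] → ·
  covered (4 px):
    · · · · · · · · · ·
    · · · █ · · · · · ·
    · · █ █ █ · · · · ·
    · · · · · · · · · ·
T1:
  2·area = 16  (B↔C swapped to make it positive)
  edge (0, 2)→(16, 6): d=(16,4) inclusive
  edge (16, 6)→(4, 4): d=(-12,-2) inclusive
  edge (4, 4)→(0, 2): d=(-4,-2) inclusive
    (1,1)@(3, 3): e=[4,10,2] → █
    (2,1)@(5, 3): e=[-4,14,6] → ·
    (1,2)@(3, 5): e=[36,-14,-6] → ·
    (5,2)@(11, 5): e=[4,2,10] → █
    (6,2)@(13, 5): e=[-4,6,14] → ·
    (5,3)@(11, 7): e=[36,-22,2] → ·
  covered (2 px):
    · · · · · · · · · ·
    · █ · · · · · · · ·
    · · · · · █ · · · ·
    · · · · · · · · · ·
T2:
  2·area = 64  (B↔C swapped to make it positive)
  edge (18, 8)→(0, 6): d=(-18,-2) inclusive
  edge (0, 6)→(14, 4): d=(14,-2) inclusive
  edge (14, 4)→(18, 8): d=(4,4) inclusive
    (5,0)@(11, 1): e=[112,-48,0] → ·  [on edge]
    (6,1)@(13, 3): e=[80,-16,0] → ·  [on edge]
    (3,2)@(7, 5): e=[32,0,32] → █  [on edge]
    (4,2)@(9, 5): e=[36,4,24] → █
    (5,2)@(11, 5): e=[40,8,16] → █
    (6,2)@(13, 5): e=[44,12,8] → █
    (7,2)@(15, 5): e=[48,16,0] → █  [on edge]
    (8,2)@(17, 5): e=[52,20,-8] → ·
    (3,3)@(7, 7): e=[-4,28,40] → ·
    (4,3)@(9, 7): e=[0,32,32] → █  [on edge]
    (8,3)@(17, 7): e=[16,48,0] → █  [on edge]
    (9,3)@(19, 7): e=[20,52,-8] → ·
  covered (10 px):
    · · · · · · · · · ·
    · · · · · · · · · ·
    · · · █ █ █ █ █ · ·
    · · · · █ █ █ █ █ ·

Z-buffer (winner per pixel, '.' = empty):
  . . . . . . . . . .
  . 1 . 0 . . . . . .
  . . 0 0 0 1 2 2 . .
  . . . . 2 2 2 2 2 .

Final: 0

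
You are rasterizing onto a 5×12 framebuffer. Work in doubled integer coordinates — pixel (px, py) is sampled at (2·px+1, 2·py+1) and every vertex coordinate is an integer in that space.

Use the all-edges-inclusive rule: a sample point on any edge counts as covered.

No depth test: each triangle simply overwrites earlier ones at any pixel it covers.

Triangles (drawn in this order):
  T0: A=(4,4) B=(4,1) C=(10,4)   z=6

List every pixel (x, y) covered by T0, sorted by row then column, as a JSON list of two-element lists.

T0:
  2·area = 18
  edge (4, 4)→(4, 1): d=(0,-3) inclusive
  edge (4, 1)→(10, 4): d=(6,3) inclusive
  edge (10, 4)→(4, 4): d=(-6,0) inclusive
    (2,1)@(5, 3): e=[3,9,6] → #
    (3,1)@(7, 3): e=[9,3,6] → #
    (4,1)@(9, 3): e=[15,-3,6] → ·
    (2,2)@(5, 5): e=[3,21,-6] → ·
    (3,2)@(7, 5): e=[9,15,-6] → ·
  covered (2 px):
    · · · · ·
    · · # # ·
    · · · · ·
    · · · · ·
    · · · · ·
    · · · · ·
    · · · · ·
    · · · · ·
    · · · · ·
    · · · · ·
    · · · · ·
    · · · · ·

Answer: [[2,1],[3,1]]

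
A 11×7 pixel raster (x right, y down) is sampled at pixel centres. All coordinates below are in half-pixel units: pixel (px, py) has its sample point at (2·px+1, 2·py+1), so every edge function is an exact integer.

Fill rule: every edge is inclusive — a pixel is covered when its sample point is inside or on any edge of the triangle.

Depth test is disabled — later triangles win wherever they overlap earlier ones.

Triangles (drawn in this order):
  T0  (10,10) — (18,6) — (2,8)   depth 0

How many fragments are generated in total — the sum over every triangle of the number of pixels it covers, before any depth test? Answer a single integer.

T0:
  2·area = 48  (B↔C swapped to make it positive)
  edge (10, 10)→(2, 8): d=(-8,-2) inclusive
  edge (2, 8)→(18, 6): d=(16,-2) inclusive
  edge (18, 6)→(10, 10): d=(-8,4) inclusive
    (5,3)@(11, 7): e=[26,2,20] → X
    (6,3)@(13, 7): e=[30,6,12] → X
    (7,3)@(15, 7): e=[34,10,4] → X
    (8,3)@(17, 7): e=[38,14,-4] → .
    (3,4)@(7, 9): e=[2,26,20] → X
    (4,4)@(9, 9): e=[6,30,12] → X
    (6,4)@(13, 9): e=[14,38,-4] → .
    (7,4)@(15, 9): e=[18,42,-12] → .
    (3,5)@(7, 11): e=[-14,58,4] → .
    (4,5)@(9, 11): e=[-10,62,-4] → .
    (5,5)@(11, 11): e=[-6,66,-12] → .
  covered (6 px):
    . . . . . . . . . . .
    . . . . . . . . . . .
    . . . . . . . . . . .
    . . . . . X X X . . .
    . . . X X X . . . . .
    . . . . . . . . . . .
    . . . . . . . . . . .

Result: 6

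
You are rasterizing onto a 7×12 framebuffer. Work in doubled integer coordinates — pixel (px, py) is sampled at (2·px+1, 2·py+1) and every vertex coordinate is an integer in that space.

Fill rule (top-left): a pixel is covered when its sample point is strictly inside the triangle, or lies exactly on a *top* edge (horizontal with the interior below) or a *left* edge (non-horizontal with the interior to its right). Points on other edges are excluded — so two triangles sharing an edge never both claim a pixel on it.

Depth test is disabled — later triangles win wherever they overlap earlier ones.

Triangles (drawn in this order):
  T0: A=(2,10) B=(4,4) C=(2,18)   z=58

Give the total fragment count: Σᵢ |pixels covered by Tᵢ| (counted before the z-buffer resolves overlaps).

T0:
  2·area = 16
  edge (2, 10)→(4, 4): d=(2,-6) top-left  bias=+0
  edge (4, 4)→(2, 18): d=(-2,14) right/bottom  bias=-1
  edge (2, 18)→(2, 10): d=(0,-8) top-left  bias=+0
    (2,0)@(5, 1): e=[0,-8,24] → .  [on edge]
    (1,3)@(3, 7): e=[0,8,8] → X  [on edge]
    (2,3)@(5, 7): e=[12,-20,24] → .
    (1,4)@(3, 9): e=[4,4,8] → X
    (2,4)@(5, 9): e=[16,-24,24] → .
    (1,5)@(3, 11): e=[8,0,8] → .  [on edge]
    (0,6)@(1, 13): e=[0,24,-8] → .  [on edge]
  covered (2 px):
    . . . . . . .
    . . . . . . .
    . . . . . . .
    . X . . . . .
    . X . . . . .
    . . . . . . .
    . . . . . . .
    . . . . . . .
    . . . . . . .
    . . . . . . .
    . . . . . . .
    . . . . . . .

Result: 2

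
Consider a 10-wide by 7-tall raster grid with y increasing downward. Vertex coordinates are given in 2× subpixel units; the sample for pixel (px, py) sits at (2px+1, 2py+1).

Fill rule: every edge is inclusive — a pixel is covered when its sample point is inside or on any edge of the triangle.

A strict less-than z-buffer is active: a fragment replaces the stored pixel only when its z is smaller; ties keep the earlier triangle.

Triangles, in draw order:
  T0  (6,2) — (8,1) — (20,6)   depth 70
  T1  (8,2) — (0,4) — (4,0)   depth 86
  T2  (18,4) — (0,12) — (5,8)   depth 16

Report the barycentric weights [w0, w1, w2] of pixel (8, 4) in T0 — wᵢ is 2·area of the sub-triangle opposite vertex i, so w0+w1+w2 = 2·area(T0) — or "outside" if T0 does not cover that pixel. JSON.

T0:
  2·area = 22
  edge (6, 2)→(8, 1): d=(2,-1) inclusive
  edge (8, 1)→(20, 6): d=(12,5) inclusive
  edge (20, 6)→(6, 2): d=(-14,-4) inclusive
    (5,1)@(11, 3): e=[7,9,6] → █
    (6,1)@(13, 3): e=[9,-1,14] → ·
    (5,2)@(11, 5): e=[11,33,-22] → ·
    (8,2)@(17, 5): e=[17,3,2] → █
    (9,2)@(19, 5): e=[19,-7,10] → ·
    (8,3)@(17, 7): e=[21,27,-26] → ·
  covered (2 px):
    · · · · · · · · · ·
    · · · · · █ · · · ·
    · · · · · · · · █ ·
    · · · · · · · · · ·
    · · · · · · · · · ·
    · · · · · · · · · ·
    · · · · · · · · · ·
T1:
  2·area = 24
  edge (8, 2)→(0, 4): d=(-8,2) inclusive
  edge (0, 4)→(4, 0): d=(4,-4) inclusive
  edge (4, 0)→(8, 2): d=(4,2) inclusive
    (1,0)@(3, 1): e=[18,0,6] → █  [on edge]
    (2,0)@(5, 1): e=[14,8,2] → █
    (3,0)@(7, 1): e=[10,16,-2] → ·
    (0,1)@(1, 3): e=[6,0,18] → █  [on edge]
    (2,1)@(5, 3): e=[-2,16,10] → ·
    (0,2)@(1, 5): e=[-10,8,26] → ·
    (1,2)@(3, 5): e=[-14,16,22] → ·
  covered (4 px):
    · █ █ · · · · · · ·
    █ █ · · · · · · · ·
    · · · · · · · · · ·
    · · · · · · · · · ·
    · · · · · · · · · ·
    · · · · · · · · · ·
    · · · · · · · · · ·
T2:
  2·area = 32
  edge (18, 4)→(0, 12): d=(-18,8) inclusive
  edge (0, 12)→(5, 8): d=(5,-4) inclusive
  edge (5, 8)→(18, 4): d=(13,-4) inclusive
    (7,2)@(15, 5): e=[6,25,1] → █
    (8,2)@(17, 5): e=[-10,33,9] → ·
    (4,3)@(9, 7): e=[18,11,3] → █
    (5,3)@(11, 7): e=[2,19,11] → █
    (6,3)@(13, 7): e=[-14,27,19] → ·
    (7,3)@(15, 7): e=[-30,35,27] → ·
    (2,4)@(5, 9): e=[14,5,13] → █
    (3,4)@(7, 9): e=[-2,13,21] → ·
    (4,4)@(9, 9): e=[-18,21,29] → ·
    (5,4)@(11, 9): e=[-34,29,37] → ·
    (2,5)@(5, 11): e=[-22,15,39] → ·
  covered (4 px):
    · · · · · · · · · ·
    · · · · · · · · · ·
    · · · · · · · █ · ·
    · · · · █ █ · · · ·
    · · █ · · · · · · ·
    · · · · · · · · · ·
    · · · · · · · · · ·

Final: "outside"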